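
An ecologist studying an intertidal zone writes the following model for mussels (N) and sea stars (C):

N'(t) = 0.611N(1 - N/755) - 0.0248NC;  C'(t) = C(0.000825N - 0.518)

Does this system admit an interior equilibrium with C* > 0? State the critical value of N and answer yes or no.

Threshold N = 628; K > 628, so yes, the predator persists.

The predator equation gives dC/dt > 0 only when N > 0.518/0.000825 = 628.
Without the predator, N → K = 755. Since 755 > 628, the predator can invade and persist.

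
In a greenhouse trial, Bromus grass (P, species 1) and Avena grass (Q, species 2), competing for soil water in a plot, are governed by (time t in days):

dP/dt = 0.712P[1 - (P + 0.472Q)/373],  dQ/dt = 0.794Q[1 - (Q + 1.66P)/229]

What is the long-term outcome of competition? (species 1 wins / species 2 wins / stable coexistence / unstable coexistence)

species 1 excludes species 2

Compare the nullcline intercepts: K1/α12 = 373/0.472 = 790 > K2 = 229; K2/α21 = 229/1.66 = 138 < K1 = 373.
Since the inequalities point opposite ways, species 1 can invade but species 2 cannot.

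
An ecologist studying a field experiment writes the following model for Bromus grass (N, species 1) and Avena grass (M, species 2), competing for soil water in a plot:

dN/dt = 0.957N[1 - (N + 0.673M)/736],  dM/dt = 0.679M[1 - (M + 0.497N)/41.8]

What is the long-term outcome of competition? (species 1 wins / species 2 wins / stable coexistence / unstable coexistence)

species 1 excludes species 2

Compare the nullcline intercepts: K1/α12 = 736/0.673 = 1090 > K2 = 41.8; K2/α21 = 41.8/0.497 = 84.1 < K1 = 736.
Since the inequalities point opposite ways, species 1 can invade but species 2 cannot.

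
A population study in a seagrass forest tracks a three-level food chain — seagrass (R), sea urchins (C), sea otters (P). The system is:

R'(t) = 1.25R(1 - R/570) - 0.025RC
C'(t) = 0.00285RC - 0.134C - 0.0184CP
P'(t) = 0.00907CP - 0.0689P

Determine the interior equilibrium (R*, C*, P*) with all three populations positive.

R* ≈ 483, C* ≈ 7.6, P* ≈ 67.6

From dP/dt = 0: 0.00907C* = 0.0689, so C* = 7.6.
From dR/dt = 0: 1.25(1 - R*/570) = 0.025·7.6, giving R* = 570·(1 - 0.152) = 483.
From dC/dt = 0: 0.00285·483 - 0.134 = 0.0184P*, so P* = 1.24/0.0184 = 67.6.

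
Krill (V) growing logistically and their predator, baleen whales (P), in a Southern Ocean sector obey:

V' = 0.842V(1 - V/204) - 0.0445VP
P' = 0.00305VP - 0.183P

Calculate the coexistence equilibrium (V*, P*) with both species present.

From dP/dt = 0 with P > 0: 0.00305V* = 0.183, so V* = 60.
Substitute into dV/dt = 0: 0.842(1 - 60/204) = 0.0445P*.
The bracket is 0.706, giving P* = 0.594/0.0445 = 13.4.

V* ≈ 60, P* ≈ 13.4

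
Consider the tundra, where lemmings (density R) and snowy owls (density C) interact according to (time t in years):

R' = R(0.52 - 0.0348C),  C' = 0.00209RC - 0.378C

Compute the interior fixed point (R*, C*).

R* ≈ 181, C* ≈ 14.9

Set dC/dt = 0 with C > 0: 0.00209R - 0.378 = 0, so R* = 0.378/0.00209 = 181.
Set dR/dt = 0 with R > 0: 0.52 - 0.0348C = 0, so C* = 0.52/0.0348 = 14.9.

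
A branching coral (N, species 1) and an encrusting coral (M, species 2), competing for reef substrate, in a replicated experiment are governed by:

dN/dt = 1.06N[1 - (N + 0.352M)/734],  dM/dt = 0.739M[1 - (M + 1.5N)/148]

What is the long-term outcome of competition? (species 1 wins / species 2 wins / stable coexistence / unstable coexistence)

Compare the nullcline intercepts: K1/α12 = 734/0.352 = 2090 > K2 = 148; K2/α21 = 148/1.5 = 98.7 < K1 = 734.
Since the inequalities point opposite ways, species 1 can invade but species 2 cannot.

species 1 excludes species 2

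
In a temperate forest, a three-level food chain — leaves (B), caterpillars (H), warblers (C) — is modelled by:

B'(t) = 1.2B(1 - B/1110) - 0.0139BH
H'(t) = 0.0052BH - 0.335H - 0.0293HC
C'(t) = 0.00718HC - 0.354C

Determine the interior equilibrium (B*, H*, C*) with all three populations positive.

B* ≈ 476, H* ≈ 49.3, C* ≈ 73.1

From dC/dt = 0: 0.00718H* = 0.354, so H* = 49.3.
From dB/dt = 0: 1.2(1 - B*/1110) = 0.0139·49.3, giving B* = 1110·(1 - 0.571) = 476.
From dH/dt = 0: 0.0052·476 - 0.335 = 0.0293C*, so C* = 2.14/0.0293 = 73.1.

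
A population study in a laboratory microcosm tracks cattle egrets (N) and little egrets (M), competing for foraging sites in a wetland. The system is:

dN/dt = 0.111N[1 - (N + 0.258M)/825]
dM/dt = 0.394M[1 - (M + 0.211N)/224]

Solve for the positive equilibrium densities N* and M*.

Setting both brackets to zero gives the nullclines N + 0.258M = 825 and 0.211N + M = 224.
Substituting M = 224 - 0.211N into the first: N(1 - 0.258·0.211) = 825 - 0.258·224.
So N* = 767/0.946 = 811, and then M* = 224 - 0.211·811 = 52.8.

N* ≈ 811, M* ≈ 52.8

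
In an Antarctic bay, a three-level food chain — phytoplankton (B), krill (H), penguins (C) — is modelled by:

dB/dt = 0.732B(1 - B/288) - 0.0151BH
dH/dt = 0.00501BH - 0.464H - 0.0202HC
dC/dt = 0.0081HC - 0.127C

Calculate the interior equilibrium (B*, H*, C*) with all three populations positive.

B* ≈ 195, H* ≈ 15.7, C* ≈ 25.4

From dC/dt = 0: 0.0081H* = 0.127, so H* = 15.7.
From dB/dt = 0: 0.732(1 - B*/288) = 0.0151·15.7, giving B* = 288·(1 - 0.323) = 195.
From dH/dt = 0: 0.00501·195 - 0.464 = 0.0202C*, so C* = 0.512/0.0202 = 25.4.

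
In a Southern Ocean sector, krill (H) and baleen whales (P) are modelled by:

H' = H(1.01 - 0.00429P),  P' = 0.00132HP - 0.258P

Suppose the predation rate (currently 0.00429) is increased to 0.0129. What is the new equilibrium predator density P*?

P* ≈ 78.3

At the interior fixed point, setting dH/dt = 0 with H > 0 fixes P* = (prey growth rate)/(HP coefficient) — independent of the other coefficients.
With the change, P* = 1.01/0.0129 = 78.3; it falls from 235.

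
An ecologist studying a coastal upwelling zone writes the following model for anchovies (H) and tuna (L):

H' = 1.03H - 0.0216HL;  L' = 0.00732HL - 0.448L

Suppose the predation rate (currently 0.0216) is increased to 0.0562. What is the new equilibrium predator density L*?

At the interior fixed point, setting dH/dt = 0 with H > 0 fixes L* = (prey growth rate)/(HL coefficient) — independent of the other coefficients.
With the change, L* = 1.03/0.0562 = 18.3; it falls from 47.7.

L* ≈ 18.3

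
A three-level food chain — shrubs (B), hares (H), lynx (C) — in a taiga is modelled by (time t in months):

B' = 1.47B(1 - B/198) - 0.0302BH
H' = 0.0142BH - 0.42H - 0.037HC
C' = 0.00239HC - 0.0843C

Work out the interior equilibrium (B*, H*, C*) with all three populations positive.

From dC/dt = 0: 0.00239H* = 0.0843, so H* = 35.3.
From dB/dt = 0: 1.47(1 - B*/198) = 0.0302·35.3, giving B* = 198·(1 - 0.725) = 54.5.
From dH/dt = 0: 0.0142·54.5 - 0.42 = 0.037C*, so C* = 0.354/0.037 = 9.57.

B* ≈ 54.5, H* ≈ 35.3, C* ≈ 9.57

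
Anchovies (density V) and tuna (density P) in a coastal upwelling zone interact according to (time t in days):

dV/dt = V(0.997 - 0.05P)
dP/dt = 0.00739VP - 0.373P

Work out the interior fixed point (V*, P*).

Set dP/dt = 0 with P > 0: 0.00739V - 0.373 = 0, so V* = 0.373/0.00739 = 50.5.
Set dV/dt = 0 with V > 0: 0.997 - 0.05P = 0, so P* = 0.997/0.05 = 19.9.

V* ≈ 50.5, P* ≈ 19.9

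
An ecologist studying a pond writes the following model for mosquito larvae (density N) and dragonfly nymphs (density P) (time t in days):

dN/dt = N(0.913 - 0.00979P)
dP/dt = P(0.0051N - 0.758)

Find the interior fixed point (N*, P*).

Set dP/dt = 0 with P > 0: 0.0051N - 0.758 = 0, so N* = 0.758/0.0051 = 149.
Set dN/dt = 0 with N > 0: 0.913 - 0.00979P = 0, so P* = 0.913/0.00979 = 93.3.

N* ≈ 149, P* ≈ 93.3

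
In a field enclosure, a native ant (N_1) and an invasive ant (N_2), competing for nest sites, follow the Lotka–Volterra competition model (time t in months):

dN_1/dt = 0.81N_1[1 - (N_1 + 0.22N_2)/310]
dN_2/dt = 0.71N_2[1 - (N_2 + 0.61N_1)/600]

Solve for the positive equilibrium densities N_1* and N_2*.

Setting both brackets to zero gives the nullclines N_1 + 0.22N_2 = 310 and 0.61N_1 + N_2 = 600.
Substituting N_2 = 600 - 0.61N_1 into the first: N_1(1 - 0.22·0.61) = 310 - 0.22·600.
So N_1* = 178/0.866 = 206, and then N_2* = 600 - 0.61·206 = 475.

N_1* ≈ 206, N_2* ≈ 475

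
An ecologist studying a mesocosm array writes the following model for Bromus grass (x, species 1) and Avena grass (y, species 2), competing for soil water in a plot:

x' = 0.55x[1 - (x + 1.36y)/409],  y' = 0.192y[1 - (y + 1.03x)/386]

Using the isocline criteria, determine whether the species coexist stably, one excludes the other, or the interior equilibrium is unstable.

unstable coexistence (outcome depends on initial conditions)

Compare the nullcline intercepts: K1/α12 = 409/1.36 = 301 < K2 = 386; K2/α21 = 386/1.03 = 375 < K1 = 409.
Since both are reversed, neither can invade when rare; the interior point is a saddle.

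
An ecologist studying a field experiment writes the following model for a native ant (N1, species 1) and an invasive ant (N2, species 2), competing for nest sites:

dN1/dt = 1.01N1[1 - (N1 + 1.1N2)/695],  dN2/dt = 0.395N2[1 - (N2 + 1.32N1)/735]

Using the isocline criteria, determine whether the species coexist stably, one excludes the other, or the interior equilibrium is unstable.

unstable coexistence (outcome depends on initial conditions)

Compare the nullcline intercepts: K1/α12 = 695/1.1 = 632 < K2 = 735; K2/α21 = 735/1.32 = 557 < K1 = 695.
Since both are reversed, neither can invade when rare; the interior point is a saddle.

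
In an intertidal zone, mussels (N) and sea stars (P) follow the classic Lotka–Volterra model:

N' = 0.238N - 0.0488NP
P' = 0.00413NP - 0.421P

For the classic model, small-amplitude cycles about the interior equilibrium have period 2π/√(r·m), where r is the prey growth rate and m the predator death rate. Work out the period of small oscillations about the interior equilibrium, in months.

T ≈ 19.8 months

Here r = 0.238 and m = 0.421, so r·m = 0.1.
ω = √0.1 = 0.317 per month, hence T = 2π/ω ≈ 19.8 months.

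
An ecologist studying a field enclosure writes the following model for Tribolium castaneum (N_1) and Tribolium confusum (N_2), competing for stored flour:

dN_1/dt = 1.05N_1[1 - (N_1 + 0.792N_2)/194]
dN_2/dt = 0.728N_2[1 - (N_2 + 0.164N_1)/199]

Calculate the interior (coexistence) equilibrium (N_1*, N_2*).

Setting both brackets to zero gives the nullclines N_1 + 0.792N_2 = 194 and 0.164N_1 + N_2 = 199.
Substituting N_2 = 199 - 0.164N_1 into the first: N_1(1 - 0.792·0.164) = 194 - 0.792·199.
So N_1* = 36.4/0.87 = 41.8, and then N_2* = 199 - 0.164·41.8 = 192.

N_1* ≈ 41.8, N_2* ≈ 192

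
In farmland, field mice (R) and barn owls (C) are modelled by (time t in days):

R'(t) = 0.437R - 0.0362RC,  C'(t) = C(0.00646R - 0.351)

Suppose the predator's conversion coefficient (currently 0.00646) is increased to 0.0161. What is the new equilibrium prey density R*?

At the interior fixed point, setting dC/dt = 0 with C > 0 fixes R* = (predator death rate)/(RC coefficient) — independent of the other coefficients.
With the change, R* = 0.351/0.0161 = 21.8; it falls from 54.3.

R* ≈ 21.8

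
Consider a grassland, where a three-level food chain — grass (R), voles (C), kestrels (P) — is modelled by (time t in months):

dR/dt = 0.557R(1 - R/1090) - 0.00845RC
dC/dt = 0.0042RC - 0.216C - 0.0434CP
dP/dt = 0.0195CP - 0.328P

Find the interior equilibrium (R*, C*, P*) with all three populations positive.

From dP/dt = 0: 0.0195C* = 0.328, so C* = 16.8.
From dR/dt = 0: 0.557(1 - R*/1090) = 0.00845·16.8, giving R* = 1090·(1 - 0.255) = 812.
From dC/dt = 0: 0.0042·812 - 0.216 = 0.0434P*, so P* = 3.19/0.0434 = 73.6.

R* ≈ 812, C* ≈ 16.8, P* ≈ 73.6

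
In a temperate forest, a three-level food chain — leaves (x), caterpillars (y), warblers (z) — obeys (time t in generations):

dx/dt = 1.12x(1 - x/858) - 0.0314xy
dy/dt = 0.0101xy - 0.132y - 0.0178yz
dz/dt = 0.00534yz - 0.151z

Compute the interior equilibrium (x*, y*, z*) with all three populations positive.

x* ≈ 178, y* ≈ 28.3, z* ≈ 93.5

From dz/dt = 0: 0.00534y* = 0.151, so y* = 28.3.
From dx/dt = 0: 1.12(1 - x*/858) = 0.0314·28.3, giving x* = 858·(1 - 0.793) = 178.
From dy/dt = 0: 0.0101·178 - 0.132 = 0.0178z*, so z* = 1.66/0.0178 = 93.5.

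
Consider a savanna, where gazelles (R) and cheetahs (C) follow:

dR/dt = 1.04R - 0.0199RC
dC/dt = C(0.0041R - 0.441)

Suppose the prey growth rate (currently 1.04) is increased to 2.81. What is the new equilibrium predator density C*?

At the interior fixed point, setting dR/dt = 0 with R > 0 fixes C* = (prey growth rate)/(RC coefficient) — independent of the other coefficients.
With the change, C* = 2.81/0.0199 = 141; it rises from 52.3.

C* ≈ 141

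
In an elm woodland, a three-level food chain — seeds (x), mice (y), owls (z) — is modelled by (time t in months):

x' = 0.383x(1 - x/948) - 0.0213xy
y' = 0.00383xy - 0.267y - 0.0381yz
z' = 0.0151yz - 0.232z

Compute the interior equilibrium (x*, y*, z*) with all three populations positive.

From dz/dt = 0: 0.0151y* = 0.232, so y* = 15.4.
From dx/dt = 0: 0.383(1 - x*/948) = 0.0213·15.4, giving x* = 948·(1 - 0.854) = 138.
From dy/dt = 0: 0.00383·138 - 0.267 = 0.0381z*, so z* = 0.261/0.0381 = 6.86.

x* ≈ 138, y* ≈ 15.4, z* ≈ 6.86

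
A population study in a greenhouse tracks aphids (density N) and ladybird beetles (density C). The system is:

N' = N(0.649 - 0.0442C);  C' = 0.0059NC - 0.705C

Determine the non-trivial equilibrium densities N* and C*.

N* ≈ 119, C* ≈ 14.7

Set dC/dt = 0 with C > 0: 0.0059N - 0.705 = 0, so N* = 0.705/0.0059 = 119.
Set dN/dt = 0 with N > 0: 0.649 - 0.0442C = 0, so C* = 0.649/0.0442 = 14.7.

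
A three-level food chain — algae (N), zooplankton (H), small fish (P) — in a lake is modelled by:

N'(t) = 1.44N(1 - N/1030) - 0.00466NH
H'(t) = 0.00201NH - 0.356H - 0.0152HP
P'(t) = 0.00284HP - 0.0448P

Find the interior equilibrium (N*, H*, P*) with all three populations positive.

N* ≈ 977, H* ≈ 15.8, P* ≈ 106

From dP/dt = 0: 0.00284H* = 0.0448, so H* = 15.8.
From dN/dt = 0: 1.44(1 - N*/1030) = 0.00466·15.8, giving N* = 1030·(1 - 0.051) = 977.
From dH/dt = 0: 0.00201·977 - 0.356 = 0.0152P*, so P* = 1.61/0.0152 = 106.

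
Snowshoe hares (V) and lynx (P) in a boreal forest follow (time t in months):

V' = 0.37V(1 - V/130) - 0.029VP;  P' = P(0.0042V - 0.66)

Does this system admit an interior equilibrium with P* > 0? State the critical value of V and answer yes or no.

Threshold V = 157; K < 157, so no, the predator goes extinct.

The predator equation gives dP/dt > 0 only when V > 0.66/0.0042 = 157.
Without the predator, V → K = 130. Since 130 < 157, the predator cannot invade.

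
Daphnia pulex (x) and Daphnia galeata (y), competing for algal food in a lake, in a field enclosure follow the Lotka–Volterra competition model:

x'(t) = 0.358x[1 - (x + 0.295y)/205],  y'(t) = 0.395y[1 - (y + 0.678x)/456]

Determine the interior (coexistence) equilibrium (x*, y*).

x* ≈ 88.1, y* ≈ 396

Setting both brackets to zero gives the nullclines x + 0.295y = 205 and 0.678x + y = 456.
Substituting y = 456 - 0.678x into the first: x(1 - 0.295·0.678) = 205 - 0.295·456.
So x* = 70.5/0.8 = 88.1, and then y* = 456 - 0.678·88.1 = 396.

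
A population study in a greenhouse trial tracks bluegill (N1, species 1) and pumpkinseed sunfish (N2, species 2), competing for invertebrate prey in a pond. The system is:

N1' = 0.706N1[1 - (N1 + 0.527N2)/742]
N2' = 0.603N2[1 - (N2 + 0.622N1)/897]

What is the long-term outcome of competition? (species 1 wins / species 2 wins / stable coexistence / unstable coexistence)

Compare the nullcline intercepts: K1/α12 = 742/0.527 = 1410 > K2 = 897; K2/α21 = 897/0.622 = 1440 > K1 = 742.
Since both inequalities hold, each species can invade when rare, so the interior equilibrium is stable.

stable coexistence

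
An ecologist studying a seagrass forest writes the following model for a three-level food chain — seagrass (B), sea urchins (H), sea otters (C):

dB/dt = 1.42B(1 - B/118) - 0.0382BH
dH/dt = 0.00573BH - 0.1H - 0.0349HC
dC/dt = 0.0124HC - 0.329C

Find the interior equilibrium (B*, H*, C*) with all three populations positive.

B* ≈ 33.8, H* ≈ 26.5, C* ≈ 2.68

From dC/dt = 0: 0.0124H* = 0.329, so H* = 26.5.
From dB/dt = 0: 1.42(1 - B*/118) = 0.0382·26.5, giving B* = 118·(1 - 0.714) = 33.8.
From dH/dt = 0: 0.00573·33.8 - 0.1 = 0.0349C*, so C* = 0.0935/0.0349 = 2.68.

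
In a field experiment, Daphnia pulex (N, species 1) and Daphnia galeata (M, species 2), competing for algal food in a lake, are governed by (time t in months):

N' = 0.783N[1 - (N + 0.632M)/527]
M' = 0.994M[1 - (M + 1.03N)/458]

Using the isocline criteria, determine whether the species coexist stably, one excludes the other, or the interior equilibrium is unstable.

Compare the nullcline intercepts: K1/α12 = 527/0.632 = 834 > K2 = 458; K2/α21 = 458/1.03 = 445 < K1 = 527.
Since the inequalities point opposite ways, species 1 can invade but species 2 cannot.

species 1 excludes species 2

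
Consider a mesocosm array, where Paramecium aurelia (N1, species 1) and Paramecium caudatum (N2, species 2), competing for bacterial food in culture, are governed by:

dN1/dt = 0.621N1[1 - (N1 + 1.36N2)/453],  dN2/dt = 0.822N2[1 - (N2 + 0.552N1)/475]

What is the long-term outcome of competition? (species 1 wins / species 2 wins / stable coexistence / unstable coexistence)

Compare the nullcline intercepts: K1/α12 = 453/1.36 = 333 < K2 = 475; K2/α21 = 475/0.552 = 861 > K1 = 453.
Since the inequalities point opposite ways, species 2 can invade but species 1 cannot.

species 2 excludes species 1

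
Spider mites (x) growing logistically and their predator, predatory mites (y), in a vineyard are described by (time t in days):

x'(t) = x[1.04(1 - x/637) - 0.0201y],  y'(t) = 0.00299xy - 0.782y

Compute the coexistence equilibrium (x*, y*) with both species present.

x* ≈ 262, y* ≈ 30.5

From dy/dt = 0 with y > 0: 0.00299x* = 0.782, so x* = 262.
Substitute into dx/dt = 0: 1.04(1 - 262/637) = 0.0201y*.
The bracket is 0.589, giving y* = 0.613/0.0201 = 30.5.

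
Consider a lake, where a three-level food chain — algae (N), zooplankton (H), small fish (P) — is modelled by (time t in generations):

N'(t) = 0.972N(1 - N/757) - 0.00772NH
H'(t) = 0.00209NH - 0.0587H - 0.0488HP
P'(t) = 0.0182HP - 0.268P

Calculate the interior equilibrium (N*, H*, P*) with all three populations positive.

From dP/dt = 0: 0.0182H* = 0.268, so H* = 14.7.
From dN/dt = 0: 0.972(1 - N*/757) = 0.00772·14.7, giving N* = 757·(1 - 0.117) = 668.
From dH/dt = 0: 0.00209·668 - 0.0587 = 0.0488P*, so P* = 1.34/0.0488 = 27.4.

N* ≈ 668, H* ≈ 14.7, P* ≈ 27.4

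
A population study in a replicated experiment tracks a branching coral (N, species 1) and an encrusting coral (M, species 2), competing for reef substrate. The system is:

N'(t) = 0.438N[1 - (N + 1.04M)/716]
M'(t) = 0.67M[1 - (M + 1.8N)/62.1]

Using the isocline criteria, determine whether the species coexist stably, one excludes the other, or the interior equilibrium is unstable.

Compare the nullcline intercepts: K1/α12 = 716/1.04 = 688 > K2 = 62.1; K2/α21 = 62.1/1.8 = 34.5 < K1 = 716.
Since the inequalities point opposite ways, species 1 can invade but species 2 cannot.

species 1 excludes species 2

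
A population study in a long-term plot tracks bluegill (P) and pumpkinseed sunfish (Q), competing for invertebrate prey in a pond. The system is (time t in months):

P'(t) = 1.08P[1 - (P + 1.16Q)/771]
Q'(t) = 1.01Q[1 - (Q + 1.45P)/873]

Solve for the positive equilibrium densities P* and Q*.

P* ≈ 354, Q* ≈ 359

Setting both brackets to zero gives the nullclines P + 1.16Q = 771 and 1.45P + Q = 873.
Substituting Q = 873 - 1.45P into the first: P(1 - 1.16·1.45) = 771 - 1.16·873.
So P* = -242/-0.682 = 354, and then Q* = 873 - 1.45·354 = 359.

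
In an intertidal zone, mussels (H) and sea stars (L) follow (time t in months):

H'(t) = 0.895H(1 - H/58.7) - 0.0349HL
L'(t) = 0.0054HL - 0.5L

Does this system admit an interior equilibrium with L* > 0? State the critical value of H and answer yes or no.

The predator equation gives dL/dt > 0 only when H > 0.5/0.0054 = 92.6.
Without the predator, H → K = 58.7. Since 58.7 < 92.6, the predator cannot invade.

Threshold H = 92.6; K < 92.6, so no, the predator goes extinct.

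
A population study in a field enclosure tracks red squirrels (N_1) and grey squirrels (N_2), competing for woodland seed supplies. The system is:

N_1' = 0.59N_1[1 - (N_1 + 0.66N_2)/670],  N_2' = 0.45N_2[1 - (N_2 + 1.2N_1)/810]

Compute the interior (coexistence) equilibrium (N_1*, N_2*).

Setting both brackets to zero gives the nullclines N_1 + 0.66N_2 = 670 and 1.2N_1 + N_2 = 810.
Substituting N_2 = 810 - 1.2N_1 into the first: N_1(1 - 0.66·1.2) = 670 - 0.66·810.
So N_1* = 135/0.208 = 651, and then N_2* = 810 - 1.2·651 = 28.8.

N_1* ≈ 651, N_2* ≈ 28.8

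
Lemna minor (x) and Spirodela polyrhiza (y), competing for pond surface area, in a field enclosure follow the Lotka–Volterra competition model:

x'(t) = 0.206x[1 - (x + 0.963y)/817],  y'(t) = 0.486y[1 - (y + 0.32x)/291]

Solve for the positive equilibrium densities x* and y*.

x* ≈ 776, y* ≈ 42.7

Setting both brackets to zero gives the nullclines x + 0.963y = 817 and 0.32x + y = 291.
Substituting y = 291 - 0.32x into the first: x(1 - 0.963·0.32) = 817 - 0.963·291.
So x* = 537/0.692 = 776, and then y* = 291 - 0.32·776 = 42.7.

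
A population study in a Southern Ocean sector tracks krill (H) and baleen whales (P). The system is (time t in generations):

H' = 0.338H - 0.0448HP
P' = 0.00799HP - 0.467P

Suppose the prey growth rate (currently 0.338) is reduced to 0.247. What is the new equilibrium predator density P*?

At the interior fixed point, setting dH/dt = 0 with H > 0 fixes P* = (prey growth rate)/(HP coefficient) — independent of the other coefficients.
With the change, P* = 0.247/0.0448 = 5.51; it falls from 7.54.

P* ≈ 5.51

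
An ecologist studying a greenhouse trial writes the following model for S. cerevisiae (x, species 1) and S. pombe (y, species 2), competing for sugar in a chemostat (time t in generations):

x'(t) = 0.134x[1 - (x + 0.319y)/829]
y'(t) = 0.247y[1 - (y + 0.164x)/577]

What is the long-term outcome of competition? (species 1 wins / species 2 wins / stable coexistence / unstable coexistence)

stable coexistence

Compare the nullcline intercepts: K1/α12 = 829/0.319 = 2600 > K2 = 577; K2/α21 = 577/0.164 = 3520 > K1 = 829.
Since both inequalities hold, each species can invade when rare, so the interior equilibrium is stable.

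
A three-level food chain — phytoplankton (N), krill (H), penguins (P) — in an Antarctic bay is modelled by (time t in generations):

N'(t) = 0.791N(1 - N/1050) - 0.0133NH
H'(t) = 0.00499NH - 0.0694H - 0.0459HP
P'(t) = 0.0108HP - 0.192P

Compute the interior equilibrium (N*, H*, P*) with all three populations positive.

N* ≈ 736, H* ≈ 17.8, P* ≈ 78.5

From dP/dt = 0: 0.0108H* = 0.192, so H* = 17.8.
From dN/dt = 0: 0.791(1 - N*/1050) = 0.0133·17.8, giving N* = 1050·(1 - 0.299) = 736.
From dH/dt = 0: 0.00499·736 - 0.0694 = 0.0459P*, so P* = 3.6/0.0459 = 78.5.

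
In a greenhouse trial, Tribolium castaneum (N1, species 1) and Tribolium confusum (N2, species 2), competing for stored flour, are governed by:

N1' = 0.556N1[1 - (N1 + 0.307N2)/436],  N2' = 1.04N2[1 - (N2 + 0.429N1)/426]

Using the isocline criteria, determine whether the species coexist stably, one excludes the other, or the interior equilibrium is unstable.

stable coexistence

Compare the nullcline intercepts: K1/α12 = 436/0.307 = 1420 > K2 = 426; K2/α21 = 426/0.429 = 993 > K1 = 436.
Since both inequalities hold, each species can invade when rare, so the interior equilibrium is stable.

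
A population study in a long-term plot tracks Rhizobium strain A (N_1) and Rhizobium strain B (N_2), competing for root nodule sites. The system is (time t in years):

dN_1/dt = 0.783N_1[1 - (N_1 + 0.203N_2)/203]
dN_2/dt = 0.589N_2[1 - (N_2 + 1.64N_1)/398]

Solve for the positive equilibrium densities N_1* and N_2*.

N_1* ≈ 183, N_2* ≈ 97.6

Setting both brackets to zero gives the nullclines N_1 + 0.203N_2 = 203 and 1.64N_1 + N_2 = 398.
Substituting N_2 = 398 - 1.64N_1 into the first: N_1(1 - 0.203·1.64) = 203 - 0.203·398.
So N_1* = 122/0.667 = 183, and then N_2* = 398 - 1.64·183 = 97.6.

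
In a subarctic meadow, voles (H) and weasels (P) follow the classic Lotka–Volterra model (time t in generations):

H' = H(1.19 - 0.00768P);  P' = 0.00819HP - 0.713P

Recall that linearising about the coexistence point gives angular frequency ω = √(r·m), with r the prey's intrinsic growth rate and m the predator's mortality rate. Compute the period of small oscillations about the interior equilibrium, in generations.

Here r = 1.19 and m = 0.713, so r·m = 0.848.
ω = √0.848 = 0.921 per generation, hence T = 2π/ω ≈ 6.82 generations.

T ≈ 6.82 generations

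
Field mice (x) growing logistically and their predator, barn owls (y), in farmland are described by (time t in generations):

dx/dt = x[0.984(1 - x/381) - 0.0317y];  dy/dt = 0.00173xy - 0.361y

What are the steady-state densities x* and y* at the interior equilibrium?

From dy/dt = 0 with y > 0: 0.00173x* = 0.361, so x* = 209.
Substitute into dx/dt = 0: 0.984(1 - 209/381) = 0.0317y*.
The bracket is 0.452, giving y* = 0.445/0.0317 = 14.

x* ≈ 209, y* ≈ 14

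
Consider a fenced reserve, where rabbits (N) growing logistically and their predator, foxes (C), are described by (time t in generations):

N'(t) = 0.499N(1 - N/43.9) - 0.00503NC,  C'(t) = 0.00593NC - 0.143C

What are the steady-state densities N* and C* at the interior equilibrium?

N* ≈ 24.1, C* ≈ 44.7

From dC/dt = 0 with C > 0: 0.00593N* = 0.143, so N* = 24.1.
Substitute into dN/dt = 0: 0.499(1 - 24.1/43.9) = 0.00503C*.
The bracket is 0.451, giving C* = 0.225/0.00503 = 44.7.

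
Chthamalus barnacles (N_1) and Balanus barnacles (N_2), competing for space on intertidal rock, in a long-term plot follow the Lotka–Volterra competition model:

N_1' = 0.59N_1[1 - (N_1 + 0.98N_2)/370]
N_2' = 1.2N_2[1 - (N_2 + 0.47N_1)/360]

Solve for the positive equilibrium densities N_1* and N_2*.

Setting both brackets to zero gives the nullclines N_1 + 0.98N_2 = 370 and 0.47N_1 + N_2 = 360.
Substituting N_2 = 360 - 0.47N_1 into the first: N_1(1 - 0.98·0.47) = 370 - 0.98·360.
So N_1* = 17.2/0.539 = 31.9, and then N_2* = 360 - 0.47·31.9 = 345.

N_1* ≈ 31.9, N_2* ≈ 345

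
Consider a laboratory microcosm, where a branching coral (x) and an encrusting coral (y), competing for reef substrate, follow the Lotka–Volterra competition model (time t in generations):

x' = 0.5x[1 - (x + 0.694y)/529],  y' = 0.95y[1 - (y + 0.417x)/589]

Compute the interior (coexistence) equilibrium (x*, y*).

Setting both brackets to zero gives the nullclines x + 0.694y = 529 and 0.417x + y = 589.
Substituting y = 589 - 0.417x into the first: x(1 - 0.694·0.417) = 529 - 0.694·589.
So x* = 120/0.711 = 169, and then y* = 589 - 0.417·169 = 518.

x* ≈ 169, y* ≈ 518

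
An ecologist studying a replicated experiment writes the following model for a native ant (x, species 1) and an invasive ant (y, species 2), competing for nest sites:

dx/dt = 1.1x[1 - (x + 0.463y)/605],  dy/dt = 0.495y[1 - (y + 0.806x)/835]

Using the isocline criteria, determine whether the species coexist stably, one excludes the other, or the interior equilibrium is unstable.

Compare the nullcline intercepts: K1/α12 = 605/0.463 = 1310 > K2 = 835; K2/α21 = 835/0.806 = 1040 > K1 = 605.
Since both inequalities hold, each species can invade when rare, so the interior equilibrium is stable.

stable coexistence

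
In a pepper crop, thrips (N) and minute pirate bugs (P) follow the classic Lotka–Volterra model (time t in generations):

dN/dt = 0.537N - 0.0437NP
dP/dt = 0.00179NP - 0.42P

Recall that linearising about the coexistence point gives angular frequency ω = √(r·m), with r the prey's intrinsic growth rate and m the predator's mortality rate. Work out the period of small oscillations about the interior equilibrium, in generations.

T ≈ 13.2 generations

Here r = 0.537 and m = 0.42, so r·m = 0.226.
ω = √0.226 = 0.475 per generation, hence T = 2π/ω ≈ 13.2 generations.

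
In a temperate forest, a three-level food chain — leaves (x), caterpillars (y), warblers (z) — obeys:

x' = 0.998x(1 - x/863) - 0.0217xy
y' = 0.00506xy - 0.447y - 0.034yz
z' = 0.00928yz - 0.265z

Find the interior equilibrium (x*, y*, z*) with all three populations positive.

From dz/dt = 0: 0.00928y* = 0.265, so y* = 28.6.
From dx/dt = 0: 0.998(1 - x*/863) = 0.0217·28.6, giving x* = 863·(1 - 0.621) = 327.
From dy/dt = 0: 0.00506·327 - 0.447 = 0.034z*, so z* = 1.21/0.034 = 35.5.

x* ≈ 327, y* ≈ 28.6, z* ≈ 35.5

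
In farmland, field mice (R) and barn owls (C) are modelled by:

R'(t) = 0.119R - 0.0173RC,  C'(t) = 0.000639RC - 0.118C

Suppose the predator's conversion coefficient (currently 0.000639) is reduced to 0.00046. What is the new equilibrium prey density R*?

R* ≈ 257

At the interior fixed point, setting dC/dt = 0 with C > 0 fixes R* = (predator death rate)/(RC coefficient) — independent of the other coefficients.
With the change, R* = 0.118/0.00046 = 257; it rises from 185.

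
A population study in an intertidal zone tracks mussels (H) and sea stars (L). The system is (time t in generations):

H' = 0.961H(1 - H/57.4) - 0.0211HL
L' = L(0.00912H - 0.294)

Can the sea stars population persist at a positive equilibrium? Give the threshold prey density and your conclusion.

The predator equation gives dL/dt > 0 only when H > 0.294/0.00912 = 32.2.
Without the predator, H → K = 57.4. Since 57.4 > 32.2, the predator can invade and persist.

Threshold H = 32.2; K > 32.2, so yes, the predator persists.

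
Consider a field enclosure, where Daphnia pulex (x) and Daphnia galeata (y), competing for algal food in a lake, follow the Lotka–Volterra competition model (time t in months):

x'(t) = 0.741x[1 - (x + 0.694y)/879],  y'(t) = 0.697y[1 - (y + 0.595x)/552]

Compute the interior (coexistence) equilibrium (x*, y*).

Setting both brackets to zero gives the nullclines x + 0.694y = 879 and 0.595x + y = 552.
Substituting y = 552 - 0.595x into the first: x(1 - 0.694·0.595) = 879 - 0.694·552.
So x* = 496/0.587 = 845, and then y* = 552 - 0.595·845 = 49.4.

x* ≈ 845, y* ≈ 49.4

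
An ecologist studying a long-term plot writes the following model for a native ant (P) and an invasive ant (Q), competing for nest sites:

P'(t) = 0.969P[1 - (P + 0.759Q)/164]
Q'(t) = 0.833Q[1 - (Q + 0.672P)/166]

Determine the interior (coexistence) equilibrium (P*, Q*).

P* ≈ 77.6, Q* ≈ 114

Setting both brackets to zero gives the nullclines P + 0.759Q = 164 and 0.672P + Q = 166.
Substituting Q = 166 - 0.672P into the first: P(1 - 0.759·0.672) = 164 - 0.759·166.
So P* = 38/0.49 = 77.6, and then Q* = 166 - 0.672·77.6 = 114.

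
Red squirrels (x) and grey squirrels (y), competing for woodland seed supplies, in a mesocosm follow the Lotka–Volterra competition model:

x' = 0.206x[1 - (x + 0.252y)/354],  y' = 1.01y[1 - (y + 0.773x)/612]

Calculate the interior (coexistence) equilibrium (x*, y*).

Setting both brackets to zero gives the nullclines x + 0.252y = 354 and 0.773x + y = 612.
Substituting y = 612 - 0.773x into the first: x(1 - 0.252·0.773) = 354 - 0.252·612.
So x* = 200/0.805 = 248, and then y* = 612 - 0.773·248 = 420.

x* ≈ 248, y* ≈ 420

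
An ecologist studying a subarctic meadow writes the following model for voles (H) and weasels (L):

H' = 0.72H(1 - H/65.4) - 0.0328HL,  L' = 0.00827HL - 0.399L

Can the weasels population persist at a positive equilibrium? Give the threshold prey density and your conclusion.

Threshold H = 48.2; K > 48.2, so yes, the predator persists.

The predator equation gives dL/dt > 0 only when H > 0.399/0.00827 = 48.2.
Without the predator, H → K = 65.4. Since 65.4 > 48.2, the predator can invade and persist.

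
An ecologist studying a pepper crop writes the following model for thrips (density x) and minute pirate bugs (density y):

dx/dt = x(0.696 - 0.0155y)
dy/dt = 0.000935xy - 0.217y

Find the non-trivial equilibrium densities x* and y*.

Set dy/dt = 0 with y > 0: 0.000935x - 0.217 = 0, so x* = 0.217/0.000935 = 232.
Set dx/dt = 0 with x > 0: 0.696 - 0.0155y = 0, so y* = 0.696/0.0155 = 44.9.

x* ≈ 232, y* ≈ 44.9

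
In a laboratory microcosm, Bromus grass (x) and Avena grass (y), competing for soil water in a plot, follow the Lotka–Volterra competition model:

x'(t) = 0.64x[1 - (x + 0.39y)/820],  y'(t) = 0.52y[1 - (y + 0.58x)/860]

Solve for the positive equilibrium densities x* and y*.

Setting both brackets to zero gives the nullclines x + 0.39y = 820 and 0.58x + y = 860.
Substituting y = 860 - 0.58x into the first: x(1 - 0.39·0.58) = 820 - 0.39·860.
So x* = 485/0.774 = 626, and then y* = 860 - 0.58·626 = 497.

x* ≈ 626, y* ≈ 497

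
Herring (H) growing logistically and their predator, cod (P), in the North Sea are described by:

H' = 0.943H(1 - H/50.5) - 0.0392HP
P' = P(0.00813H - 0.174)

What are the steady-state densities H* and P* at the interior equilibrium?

From dP/dt = 0 with P > 0: 0.00813H* = 0.174, so H* = 21.4.
Substitute into dH/dt = 0: 0.943(1 - 21.4/50.5) = 0.0392P*.
The bracket is 0.576, giving P* = 0.543/0.0392 = 13.9.

H* ≈ 21.4, P* ≈ 13.9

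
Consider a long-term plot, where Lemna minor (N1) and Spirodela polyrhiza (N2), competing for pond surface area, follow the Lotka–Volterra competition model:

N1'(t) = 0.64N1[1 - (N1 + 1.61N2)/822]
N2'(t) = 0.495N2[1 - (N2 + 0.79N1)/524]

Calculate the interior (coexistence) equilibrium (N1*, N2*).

N1* ≈ 79.6, N2* ≈ 461

Setting both brackets to zero gives the nullclines N1 + 1.61N2 = 822 and 0.79N1 + N2 = 524.
Substituting N2 = 524 - 0.79N1 into the first: N1(1 - 1.61·0.79) = 822 - 1.61·524.
So N1* = -21.6/-0.272 = 79.6, and then N2* = 524 - 0.79·79.6 = 461.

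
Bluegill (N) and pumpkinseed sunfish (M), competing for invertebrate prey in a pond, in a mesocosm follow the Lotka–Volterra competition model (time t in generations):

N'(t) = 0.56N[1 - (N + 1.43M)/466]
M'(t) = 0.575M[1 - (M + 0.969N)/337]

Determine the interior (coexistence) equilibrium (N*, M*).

Setting both brackets to zero gives the nullclines N + 1.43M = 466 and 0.969N + M = 337.
Substituting M = 337 - 0.969N into the first: N(1 - 1.43·0.969) = 466 - 1.43·337.
So N* = -15.9/-0.386 = 41.3, and then M* = 337 - 0.969·41.3 = 297.

N* ≈ 41.3, M* ≈ 297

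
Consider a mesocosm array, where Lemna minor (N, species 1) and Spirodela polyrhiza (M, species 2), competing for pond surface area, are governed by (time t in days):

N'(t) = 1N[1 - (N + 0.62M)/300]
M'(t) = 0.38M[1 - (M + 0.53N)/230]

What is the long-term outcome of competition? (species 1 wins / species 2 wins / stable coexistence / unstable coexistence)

Compare the nullcline intercepts: K1/α12 = 300/0.62 = 484 > K2 = 230; K2/α21 = 230/0.53 = 434 > K1 = 300.
Since both inequalities hold, each species can invade when rare, so the interior equilibrium is stable.

stable coexistence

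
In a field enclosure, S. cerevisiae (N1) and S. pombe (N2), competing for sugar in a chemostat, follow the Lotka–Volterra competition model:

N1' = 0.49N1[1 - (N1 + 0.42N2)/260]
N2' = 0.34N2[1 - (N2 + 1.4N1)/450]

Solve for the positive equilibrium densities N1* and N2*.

N1* ≈ 172, N2* ≈ 209

Setting both brackets to zero gives the nullclines N1 + 0.42N2 = 260 and 1.4N1 + N2 = 450.
Substituting N2 = 450 - 1.4N1 into the first: N1(1 - 0.42·1.4) = 260 - 0.42·450.
So N1* = 71/0.412 = 172, and then N2* = 450 - 1.4·172 = 209.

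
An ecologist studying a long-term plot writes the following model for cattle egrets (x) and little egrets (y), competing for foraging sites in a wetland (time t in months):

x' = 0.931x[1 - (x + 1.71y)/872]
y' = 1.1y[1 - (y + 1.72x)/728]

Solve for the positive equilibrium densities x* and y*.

Setting both brackets to zero gives the nullclines x + 1.71y = 872 and 1.72x + y = 728.
Substituting y = 728 - 1.72x into the first: x(1 - 1.71·1.72) = 872 - 1.71·728.
So x* = -373/-1.94 = 192, and then y* = 728 - 1.72·192 = 398.

x* ≈ 192, y* ≈ 398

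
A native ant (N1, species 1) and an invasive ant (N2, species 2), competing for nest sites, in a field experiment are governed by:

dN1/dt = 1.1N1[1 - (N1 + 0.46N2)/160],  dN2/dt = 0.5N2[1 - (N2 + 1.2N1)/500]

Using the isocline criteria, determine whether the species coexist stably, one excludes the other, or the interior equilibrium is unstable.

Compare the nullcline intercepts: K1/α12 = 160/0.46 = 348 < K2 = 500; K2/α21 = 500/1.2 = 417 > K1 = 160.
Since the inequalities point opposite ways, species 2 can invade but species 1 cannot.

species 2 excludes species 1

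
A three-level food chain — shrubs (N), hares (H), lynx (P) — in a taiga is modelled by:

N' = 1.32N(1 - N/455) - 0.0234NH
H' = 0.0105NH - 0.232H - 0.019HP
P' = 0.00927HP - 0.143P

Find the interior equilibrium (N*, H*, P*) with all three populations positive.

N* ≈ 331, H* ≈ 15.4, P* ≈ 170

From dP/dt = 0: 0.00927H* = 0.143, so H* = 15.4.
From dN/dt = 0: 1.32(1 - N*/455) = 0.0234·15.4, giving N* = 455·(1 - 0.273) = 331.
From dH/dt = 0: 0.0105·331 - 0.232 = 0.019P*, so P* = 3.24/0.019 = 170.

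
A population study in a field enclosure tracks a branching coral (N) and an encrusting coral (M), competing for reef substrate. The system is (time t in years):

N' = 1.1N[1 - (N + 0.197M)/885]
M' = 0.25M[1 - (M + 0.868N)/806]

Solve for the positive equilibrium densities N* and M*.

N* ≈ 876, M* ≈ 45.6

Setting both brackets to zero gives the nullclines N + 0.197M = 885 and 0.868N + M = 806.
Substituting M = 806 - 0.868N into the first: N(1 - 0.197·0.868) = 885 - 0.197·806.
So N* = 726/0.829 = 876, and then M* = 806 - 0.868·876 = 45.6.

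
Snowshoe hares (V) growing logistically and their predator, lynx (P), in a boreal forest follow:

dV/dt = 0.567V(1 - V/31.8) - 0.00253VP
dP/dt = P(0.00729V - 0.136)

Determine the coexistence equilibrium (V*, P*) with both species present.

From dP/dt = 0 with P > 0: 0.00729V* = 0.136, so V* = 18.7.
Substitute into dV/dt = 0: 0.567(1 - 18.7/31.8) = 0.00253P*.
The bracket is 0.413, giving P* = 0.234/0.00253 = 92.6.

V* ≈ 18.7, P* ≈ 92.6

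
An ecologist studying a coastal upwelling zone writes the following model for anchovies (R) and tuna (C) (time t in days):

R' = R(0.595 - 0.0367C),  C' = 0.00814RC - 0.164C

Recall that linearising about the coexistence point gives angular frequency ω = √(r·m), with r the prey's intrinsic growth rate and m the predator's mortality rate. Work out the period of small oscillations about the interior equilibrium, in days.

T ≈ 20.1 days

Here r = 0.595 and m = 0.164, so r·m = 0.0976.
ω = √0.0976 = 0.312 per day, hence T = 2π/ω ≈ 20.1 days.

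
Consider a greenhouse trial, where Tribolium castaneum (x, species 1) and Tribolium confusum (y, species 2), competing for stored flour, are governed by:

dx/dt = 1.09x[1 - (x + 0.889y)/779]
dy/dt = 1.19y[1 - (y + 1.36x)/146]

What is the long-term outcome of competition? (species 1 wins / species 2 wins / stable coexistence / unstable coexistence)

species 1 excludes species 2

Compare the nullcline intercepts: K1/α12 = 779/0.889 = 876 > K2 = 146; K2/α21 = 146/1.36 = 107 < K1 = 779.
Since the inequalities point opposite ways, species 1 can invade but species 2 cannot.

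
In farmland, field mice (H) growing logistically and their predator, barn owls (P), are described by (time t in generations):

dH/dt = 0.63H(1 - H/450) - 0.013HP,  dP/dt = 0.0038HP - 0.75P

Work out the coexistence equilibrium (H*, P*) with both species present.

H* ≈ 197, P* ≈ 27.2

From dP/dt = 0 with P > 0: 0.0038H* = 0.75, so H* = 197.
Substitute into dH/dt = 0: 0.63(1 - 197/450) = 0.013P*.
The bracket is 0.561, giving P* = 0.354/0.013 = 27.2.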